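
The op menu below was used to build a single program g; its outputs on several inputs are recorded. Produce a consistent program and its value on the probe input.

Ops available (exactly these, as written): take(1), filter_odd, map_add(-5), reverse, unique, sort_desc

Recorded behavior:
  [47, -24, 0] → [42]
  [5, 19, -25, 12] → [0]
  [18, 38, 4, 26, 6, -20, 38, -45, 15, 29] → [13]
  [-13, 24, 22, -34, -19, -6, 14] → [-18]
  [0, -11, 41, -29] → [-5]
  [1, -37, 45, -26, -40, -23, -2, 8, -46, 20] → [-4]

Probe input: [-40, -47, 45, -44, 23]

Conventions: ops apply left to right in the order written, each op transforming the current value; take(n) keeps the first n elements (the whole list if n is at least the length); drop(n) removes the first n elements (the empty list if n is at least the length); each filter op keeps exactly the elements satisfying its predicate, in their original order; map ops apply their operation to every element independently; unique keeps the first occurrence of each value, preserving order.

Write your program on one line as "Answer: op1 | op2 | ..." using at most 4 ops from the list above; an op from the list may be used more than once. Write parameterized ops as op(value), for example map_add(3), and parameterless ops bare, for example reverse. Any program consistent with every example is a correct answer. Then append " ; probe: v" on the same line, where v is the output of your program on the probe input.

unique | take(1) | map_add(-5) ; probe: [-45]

Check, running the answer program on each example:
  [47, -24, 0] -> [47, -24, 0] -> [47] -> [42]
  [5, 19, -25, 12] -> [5, 19, -25, 12] -> [5] -> [0]
  [18, 38, 4, 26, 6, -20, 38, -45, 15, 29] -> [18, 38, 4, 26, 6, -20, -45, 15, 29] -> [18] -> [13]
  [-13, 24, 22, -34, -19, -6, 14] -> [-13, 24, 22, -34, -19, -6, 14] -> [-13] -> [-18]
  [0, -11, 41, -29] -> [0, -11, 41, -29] -> [0] -> [-5]
  [1, -37, 45, -26, -40, -23, -2, 8, -46, 20] -> [1, -37, 45, -26, -40, -23, -2, 8, -46, 20] -> [1] -> [-4]
  probe: [-40, -47, 45, -44, 23] -> [-40, -47, 45, -44, 23] -> [-40] -> [-45]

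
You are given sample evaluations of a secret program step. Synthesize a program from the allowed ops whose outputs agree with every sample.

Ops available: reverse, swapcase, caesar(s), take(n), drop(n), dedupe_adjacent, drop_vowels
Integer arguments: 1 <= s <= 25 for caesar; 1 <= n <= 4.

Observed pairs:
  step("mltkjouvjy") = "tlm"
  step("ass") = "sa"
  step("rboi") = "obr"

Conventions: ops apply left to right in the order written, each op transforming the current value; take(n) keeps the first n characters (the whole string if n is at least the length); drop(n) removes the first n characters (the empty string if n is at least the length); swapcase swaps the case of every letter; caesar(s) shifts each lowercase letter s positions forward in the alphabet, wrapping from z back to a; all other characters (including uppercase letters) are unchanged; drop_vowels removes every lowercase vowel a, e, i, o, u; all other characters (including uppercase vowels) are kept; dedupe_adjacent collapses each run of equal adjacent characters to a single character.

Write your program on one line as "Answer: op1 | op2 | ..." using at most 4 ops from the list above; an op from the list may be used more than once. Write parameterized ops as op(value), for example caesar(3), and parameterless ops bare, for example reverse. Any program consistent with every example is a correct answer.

dedupe_adjacent | take(3) | reverse

Check, running the answer program on each example:
  "mltkjouvjy" -> "mltkjouvjy" -> "mlt" -> "tlm"
  "ass" -> "as" -> "as" -> "sa"
  "rboi" -> "rboi" -> "rbo" -> "obr"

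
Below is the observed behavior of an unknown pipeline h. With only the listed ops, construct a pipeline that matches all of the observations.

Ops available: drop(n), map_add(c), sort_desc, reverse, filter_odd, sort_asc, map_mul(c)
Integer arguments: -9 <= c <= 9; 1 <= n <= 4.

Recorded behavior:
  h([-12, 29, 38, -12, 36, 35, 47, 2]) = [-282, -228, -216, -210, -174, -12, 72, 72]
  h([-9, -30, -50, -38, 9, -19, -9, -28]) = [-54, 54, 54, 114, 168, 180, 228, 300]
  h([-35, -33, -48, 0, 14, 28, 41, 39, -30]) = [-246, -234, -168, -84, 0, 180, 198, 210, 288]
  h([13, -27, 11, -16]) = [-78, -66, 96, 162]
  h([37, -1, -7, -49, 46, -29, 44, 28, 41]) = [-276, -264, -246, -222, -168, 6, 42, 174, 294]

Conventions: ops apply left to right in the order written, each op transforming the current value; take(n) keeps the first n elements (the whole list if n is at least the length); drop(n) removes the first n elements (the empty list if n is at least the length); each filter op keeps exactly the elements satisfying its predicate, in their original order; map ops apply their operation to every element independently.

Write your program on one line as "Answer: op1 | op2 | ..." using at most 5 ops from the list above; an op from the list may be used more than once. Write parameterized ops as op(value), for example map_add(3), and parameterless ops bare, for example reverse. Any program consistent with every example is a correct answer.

sort_asc | sort_desc | map_mul(2) | map_mul(-3)

Check, running the answer program on each example:
  [-12, 29, 38, -12, 36, 35, 47, 2] -> [-12, -12, 2, 29, 35, 36, 38, 47] -> [47, 38, 36, 35, 29, 2, -12, -12] -> [94, 76, 72, 70, 58, 4, -24, -24] -> [-282, -228, -216, -210, -174, -12, 72, 72]
  [-9, -30, -50, -38, 9, -19, -9, -28] -> [-50, -38, -30, -28, -19, -9, -9, 9] -> [9, -9, -9, -19, -28, -30, -38, -50] -> [18, -18, -18, -38, -56, -60, -76, -100] -> [-54, 54, 54, 114, 168, 180, 228, 300]
  [-35, -33, -48, 0, 14, 28, 41, 39, -30] -> [-48, -35, -33, -30, 0, 14, 28, 39, 41] -> [41, 39, 28, 14, 0, -30, -33, -35, -48] -> [82, 78, 56, 28, 0, -60, -66, -70, -96] -> [-246, -234, -168, -84, 0, 180, 198, 210, 288]
  [13, -27, 11, -16] -> [-27, -16, 11, 13] -> [13, 11, -16, -27] -> [26, 22, -32, -54] -> [-78, -66, 96, 162]
  [37, -1, -7, -49, 46, -29, 44, 28, 41] -> [-49, -29, -7, -1, 28, 37, 41, 44, 46] -> [46, 44, 41, 37, 28, -1, -7, -29, -49] -> [92, 88, 82, 74, 56, -2, -14, -58, -98] -> [-276, -264, -246, -222, -168, 6, 42, 174, 294]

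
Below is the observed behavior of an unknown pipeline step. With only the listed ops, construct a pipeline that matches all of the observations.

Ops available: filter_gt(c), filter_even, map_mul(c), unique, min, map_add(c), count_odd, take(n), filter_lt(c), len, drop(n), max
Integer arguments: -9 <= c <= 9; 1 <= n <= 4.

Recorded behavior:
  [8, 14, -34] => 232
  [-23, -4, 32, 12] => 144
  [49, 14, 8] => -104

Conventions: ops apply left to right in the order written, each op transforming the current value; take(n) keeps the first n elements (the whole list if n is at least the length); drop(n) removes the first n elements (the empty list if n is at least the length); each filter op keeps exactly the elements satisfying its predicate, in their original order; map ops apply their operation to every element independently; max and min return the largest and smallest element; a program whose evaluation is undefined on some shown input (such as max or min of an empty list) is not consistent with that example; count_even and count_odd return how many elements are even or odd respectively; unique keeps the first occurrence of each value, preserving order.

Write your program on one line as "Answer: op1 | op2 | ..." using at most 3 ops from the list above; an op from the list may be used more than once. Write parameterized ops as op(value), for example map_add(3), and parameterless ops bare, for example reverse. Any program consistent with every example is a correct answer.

map_add(5) | map_mul(-8) | max

Check, running the answer program on each example:
  [8, 14, -34] -> [13, 19, -29] -> [-104, -152, 232] -> 232
  [-23, -4, 32, 12] -> [-18, 1, 37, 17] -> [144, -8, -296, -136] -> 144
  [49, 14, 8] -> [54, 19, 13] -> [-432, -152, -104] -> -104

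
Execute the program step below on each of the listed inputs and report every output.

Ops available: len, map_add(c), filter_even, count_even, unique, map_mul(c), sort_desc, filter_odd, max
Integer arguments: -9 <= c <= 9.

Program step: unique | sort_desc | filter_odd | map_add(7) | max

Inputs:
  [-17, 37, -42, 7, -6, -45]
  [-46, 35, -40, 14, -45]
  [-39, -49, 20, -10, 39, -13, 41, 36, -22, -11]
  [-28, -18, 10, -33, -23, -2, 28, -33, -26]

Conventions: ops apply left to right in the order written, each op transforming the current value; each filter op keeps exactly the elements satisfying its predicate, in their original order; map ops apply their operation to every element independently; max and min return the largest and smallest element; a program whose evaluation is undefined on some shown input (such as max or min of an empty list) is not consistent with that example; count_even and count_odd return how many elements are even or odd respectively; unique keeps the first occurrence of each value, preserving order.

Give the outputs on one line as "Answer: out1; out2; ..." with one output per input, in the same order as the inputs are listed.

Execution, op by op:
  [-17, 37, -42, 7, -6, -45] -> [-17, 37, -42, 7, -6, -45] -> [37, 7, -6, -17, -42, -45] -> [37, 7, -17, -45] -> [44, 14, -10, -38] -> 44
  [-46, 35, -40, 14, -45] -> [-46, 35, -40, 14, -45] -> [35, 14, -40, -45, -46] -> [35, -45] -> [42, -38] -> 42
  [-39, -49, 20, -10, 39, -13, 41, 36, -22, -11] -> [-39, -49, 20, -10, 39, -13, 41, 36, -22, -11] -> [41, 39, 36, 20, -10, -11, -13, -22, -39, -49] -> [41, 39, -11, -13, -39, -49] -> [48, 46, -4, -6, -32, -42] -> 48
  [-28, -18, 10, -33, -23, -2, 28, -33, -26] -> [-28, -18, 10, -33, -23, -2, 28, -26] -> [28, 10, -2, -18, -23, -26, -28, -33] -> [-23, -33] -> [-16, -26] -> -16

44; 42; 48; -16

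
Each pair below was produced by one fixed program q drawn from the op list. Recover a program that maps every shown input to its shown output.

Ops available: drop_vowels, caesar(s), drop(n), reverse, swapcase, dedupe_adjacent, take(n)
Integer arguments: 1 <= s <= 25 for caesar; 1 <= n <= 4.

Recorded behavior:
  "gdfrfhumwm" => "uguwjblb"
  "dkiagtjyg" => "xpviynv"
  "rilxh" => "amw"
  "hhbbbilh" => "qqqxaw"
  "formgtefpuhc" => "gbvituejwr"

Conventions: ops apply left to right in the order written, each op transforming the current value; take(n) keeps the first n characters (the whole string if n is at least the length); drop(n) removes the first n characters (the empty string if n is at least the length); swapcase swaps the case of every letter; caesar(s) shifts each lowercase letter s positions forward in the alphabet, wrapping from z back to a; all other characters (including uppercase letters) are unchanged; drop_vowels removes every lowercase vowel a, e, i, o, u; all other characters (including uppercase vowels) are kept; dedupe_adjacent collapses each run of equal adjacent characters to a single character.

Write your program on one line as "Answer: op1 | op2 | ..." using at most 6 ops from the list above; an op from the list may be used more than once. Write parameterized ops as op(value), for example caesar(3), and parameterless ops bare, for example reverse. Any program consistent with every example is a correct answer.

drop(2) | reverse | caesar(19) | caesar(12) | reverse | caesar(10)

Check, running the answer program on each example:
  "gdfrfhumwm" -> "frfhumwm" -> "mwmuhfrf" -> "fpfnayky" -> "rbrzmkwk" -> "kwkmzrbr" -> "uguwjblb"
  "dkiagtjyg" -> "iagtjyg" -> "gyjtgai" -> "zrcmztb" -> "ldoylfn" -> "nflyodl" -> "xpviynv"
  "rilxh" -> "lxh" -> "hxl" -> "aqe" -> "mcq" -> "qcm" -> "amw"
  "hhbbbilh" -> "bbbilh" -> "hlibbb" -> "aebuuu" -> "mqnggg" -> "gggnqm" -> "qqqxaw"
  "formgtefpuhc" -> "rmgtefpuhc" -> "chupfetgmr" -> "vaniyxmzfk" -> "hmzukjylrw" -> "wrlyjkuzmh" -> "gbvituejwr"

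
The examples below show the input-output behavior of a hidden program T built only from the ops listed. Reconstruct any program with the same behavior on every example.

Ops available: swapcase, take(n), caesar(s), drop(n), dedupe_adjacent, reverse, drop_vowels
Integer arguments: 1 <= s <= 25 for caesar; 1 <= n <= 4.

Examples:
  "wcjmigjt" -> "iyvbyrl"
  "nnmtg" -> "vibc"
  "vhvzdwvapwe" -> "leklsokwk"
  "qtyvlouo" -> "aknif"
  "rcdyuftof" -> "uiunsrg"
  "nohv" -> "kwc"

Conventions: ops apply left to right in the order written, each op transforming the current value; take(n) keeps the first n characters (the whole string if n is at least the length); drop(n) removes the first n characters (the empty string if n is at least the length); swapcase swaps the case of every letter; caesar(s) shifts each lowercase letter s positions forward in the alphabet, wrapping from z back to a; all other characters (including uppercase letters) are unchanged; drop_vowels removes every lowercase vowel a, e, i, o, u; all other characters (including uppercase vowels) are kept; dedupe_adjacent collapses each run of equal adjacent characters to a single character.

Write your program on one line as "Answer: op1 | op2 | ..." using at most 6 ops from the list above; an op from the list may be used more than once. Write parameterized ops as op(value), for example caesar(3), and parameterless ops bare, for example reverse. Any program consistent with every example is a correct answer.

reverse | drop_vowels | caesar(18) | dedupe_adjacent | caesar(24) | caesar(25)

Check, running the answer program on each example:
  "wcjmigjt" -> "tjgimjcw" -> "tjgmjcw" -> "lbyebuo" -> "lbyebuo" -> "jzwczsm" -> "iyvbyrl"
  "nnmtg" -> "gtmnn" -> "gtmnn" -> "yleff" -> "ylef" -> "wjcd" -> "vibc"
  "vhvzdwvapwe" -> "ewpavwdzvhv" -> "wpvwdzvhv" -> "ohnovrnzn" -> "ohnovrnzn" -> "mflmtplxl" -> "leklsokwk"
  "qtyvlouo" -> "ouolvytq" -> "lvytq" -> "dnqli" -> "dnqli" -> "blojg" -> "aknif"
  "rcdyuftof" -> "fotfuydcr" -> "ftfydcr" -> "xlxqvuj" -> "xlxqvuj" -> "vjvotsh" -> "uiunsrg"
  "nohv" -> "vhon" -> "vhn" -> "nzf" -> "nzf" -> "lxd" -> "kwc"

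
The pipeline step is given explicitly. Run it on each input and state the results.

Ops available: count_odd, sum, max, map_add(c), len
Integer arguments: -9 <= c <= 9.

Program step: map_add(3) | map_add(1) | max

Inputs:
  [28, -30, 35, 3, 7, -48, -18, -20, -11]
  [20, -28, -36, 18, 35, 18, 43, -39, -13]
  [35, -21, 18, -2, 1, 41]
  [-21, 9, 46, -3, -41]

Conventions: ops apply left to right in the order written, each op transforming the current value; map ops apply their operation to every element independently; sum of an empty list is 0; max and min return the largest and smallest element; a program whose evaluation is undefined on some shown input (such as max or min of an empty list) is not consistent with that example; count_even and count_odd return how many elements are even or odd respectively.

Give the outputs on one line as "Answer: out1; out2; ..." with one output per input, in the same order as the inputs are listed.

Execution, op by op:
  [28, -30, 35, 3, 7, -48, -18, -20, -11] -> [31, -27, 38, 6, 10, -45, -15, -17, -8] -> [32, -26, 39, 7, 11, -44, -14, -16, -7] -> 39
  [20, -28, -36, 18, 35, 18, 43, -39, -13] -> [23, -25, -33, 21, 38, 21, 46, -36, -10] -> [24, -24, -32, 22, 39, 22, 47, -35, -9] -> 47
  [35, -21, 18, -2, 1, 41] -> [38, -18, 21, 1, 4, 44] -> [39, -17, 22, 2, 5, 45] -> 45
  [-21, 9, 46, -3, -41] -> [-18, 12, 49, 0, -38] -> [-17, 13, 50, 1, -37] -> 50

39; 47; 45; 50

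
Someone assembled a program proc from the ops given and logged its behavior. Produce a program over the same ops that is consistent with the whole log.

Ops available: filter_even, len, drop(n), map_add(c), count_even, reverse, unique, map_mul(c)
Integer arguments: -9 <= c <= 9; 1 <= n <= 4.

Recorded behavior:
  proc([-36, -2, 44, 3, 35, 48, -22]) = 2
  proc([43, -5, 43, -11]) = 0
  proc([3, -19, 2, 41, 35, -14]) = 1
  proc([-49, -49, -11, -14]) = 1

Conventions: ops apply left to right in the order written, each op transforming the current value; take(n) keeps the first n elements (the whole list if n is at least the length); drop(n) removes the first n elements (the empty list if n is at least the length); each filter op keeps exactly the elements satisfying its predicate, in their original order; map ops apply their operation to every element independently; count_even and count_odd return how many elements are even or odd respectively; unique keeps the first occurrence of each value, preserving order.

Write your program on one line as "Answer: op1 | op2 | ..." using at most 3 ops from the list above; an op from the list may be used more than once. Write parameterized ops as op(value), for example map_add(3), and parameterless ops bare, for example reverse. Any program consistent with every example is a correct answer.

drop(3) | filter_even | count_even

Check, running the answer program on each example:
  [-36, -2, 44, 3, 35, 48, -22] -> [3, 35, 48, -22] -> [48, -22] -> 2
  [43, -5, 43, -11] -> [-11] -> [] -> 0
  [3, -19, 2, 41, 35, -14] -> [41, 35, -14] -> [-14] -> 1
  [-49, -49, -11, -14] -> [-14] -> [-14] -> 1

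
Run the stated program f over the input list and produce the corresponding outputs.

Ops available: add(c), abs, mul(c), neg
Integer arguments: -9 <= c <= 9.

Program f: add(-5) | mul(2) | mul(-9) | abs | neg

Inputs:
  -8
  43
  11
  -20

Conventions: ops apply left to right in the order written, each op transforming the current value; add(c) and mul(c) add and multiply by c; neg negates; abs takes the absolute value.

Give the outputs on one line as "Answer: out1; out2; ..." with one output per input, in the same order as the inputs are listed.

Execution, op by op:
  -8 -> -13 -> -26 -> 234 -> 234 -> -234
  43 -> 38 -> 76 -> -684 -> 684 -> -684
  11 -> 6 -> 12 -> -108 -> 108 -> -108
  -20 -> -25 -> -50 -> 450 -> 450 -> -450

-234; -684; -108; -450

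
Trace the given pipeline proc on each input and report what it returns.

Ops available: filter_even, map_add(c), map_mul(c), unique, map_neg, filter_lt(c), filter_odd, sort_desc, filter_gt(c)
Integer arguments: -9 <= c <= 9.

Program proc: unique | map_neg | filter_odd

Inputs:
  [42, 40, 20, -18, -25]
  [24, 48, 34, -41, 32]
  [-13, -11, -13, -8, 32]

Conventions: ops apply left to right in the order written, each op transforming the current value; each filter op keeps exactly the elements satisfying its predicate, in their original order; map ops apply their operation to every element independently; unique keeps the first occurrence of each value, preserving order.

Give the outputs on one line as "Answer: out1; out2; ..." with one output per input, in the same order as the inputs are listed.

[25]; [41]; [13, 11]

Execution, op by op:
  [42, 40, 20, -18, -25] -> [42, 40, 20, -18, -25] -> [-42, -40, -20, 18, 25] -> [25]
  [24, 48, 34, -41, 32] -> [24, 48, 34, -41, 32] -> [-24, -48, -34, 41, -32] -> [41]
  [-13, -11, -13, -8, 32] -> [-13, -11, -8, 32] -> [13, 11, 8, -32] -> [13, 11]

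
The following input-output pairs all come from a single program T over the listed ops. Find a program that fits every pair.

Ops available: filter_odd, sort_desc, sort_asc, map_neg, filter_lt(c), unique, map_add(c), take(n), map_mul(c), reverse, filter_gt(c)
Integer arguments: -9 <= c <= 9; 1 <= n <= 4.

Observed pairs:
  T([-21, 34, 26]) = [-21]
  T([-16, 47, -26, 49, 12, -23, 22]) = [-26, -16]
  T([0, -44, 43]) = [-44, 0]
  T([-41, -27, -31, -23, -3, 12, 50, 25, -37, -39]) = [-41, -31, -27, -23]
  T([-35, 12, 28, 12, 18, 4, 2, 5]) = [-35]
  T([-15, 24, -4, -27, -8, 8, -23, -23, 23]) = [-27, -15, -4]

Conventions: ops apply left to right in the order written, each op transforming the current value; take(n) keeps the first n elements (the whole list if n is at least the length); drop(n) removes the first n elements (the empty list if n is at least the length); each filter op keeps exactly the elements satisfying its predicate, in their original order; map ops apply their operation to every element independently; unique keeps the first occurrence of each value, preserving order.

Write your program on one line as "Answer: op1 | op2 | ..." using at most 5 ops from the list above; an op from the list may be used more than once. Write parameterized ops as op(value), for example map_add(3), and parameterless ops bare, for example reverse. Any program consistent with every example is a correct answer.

take(4) | reverse | sort_asc | filter_lt(3)

Check, running the answer program on each example:
  [-21, 34, 26] -> [-21, 34, 26] -> [26, 34, -21] -> [-21, 26, 34] -> [-21]
  [-16, 47, -26, 49, 12, -23, 22] -> [-16, 47, -26, 49] -> [49, -26, 47, -16] -> [-26, -16, 47, 49] -> [-26, -16]
  [0, -44, 43] -> [0, -44, 43] -> [43, -44, 0] -> [-44, 0, 43] -> [-44, 0]
  [-41, -27, -31, -23, -3, 12, 50, 25, -37, -39] -> [-41, -27, -31, -23] -> [-23, -31, -27, -41] -> [-41, -31, -27, -23] -> [-41, -31, -27, -23]
  [-35, 12, 28, 12, 18, 4, 2, 5] -> [-35, 12, 28, 12] -> [12, 28, 12, -35] -> [-35, 12, 12, 28] -> [-35]
  [-15, 24, -4, -27, -8, 8, -23, -23, 23] -> [-15, 24, -4, -27] -> [-27, -4, 24, -15] -> [-27, -15, -4, 24] -> [-27, -15, -4]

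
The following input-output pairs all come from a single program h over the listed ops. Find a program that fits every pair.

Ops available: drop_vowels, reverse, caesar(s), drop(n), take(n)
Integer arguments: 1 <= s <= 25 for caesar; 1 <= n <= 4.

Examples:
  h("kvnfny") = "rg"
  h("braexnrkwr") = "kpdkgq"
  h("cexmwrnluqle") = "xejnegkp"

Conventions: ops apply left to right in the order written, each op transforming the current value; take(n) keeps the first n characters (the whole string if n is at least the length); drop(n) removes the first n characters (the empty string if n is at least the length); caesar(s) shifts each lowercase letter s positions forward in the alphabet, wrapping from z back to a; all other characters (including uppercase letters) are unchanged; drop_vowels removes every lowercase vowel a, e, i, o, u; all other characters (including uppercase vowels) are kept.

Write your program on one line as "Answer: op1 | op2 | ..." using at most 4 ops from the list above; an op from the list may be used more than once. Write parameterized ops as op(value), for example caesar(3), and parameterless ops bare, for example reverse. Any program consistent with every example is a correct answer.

caesar(19) | drop(4) | reverse

Check, running the answer program on each example:
  "kvnfny" -> "dogygr" -> "gr" -> "rg"
  "braexnrkwr" -> "uktxqgkdpk" -> "qgkdpk" -> "kpdkgq"
  "cexmwrnluqle" -> "vxqfpkgenjex" -> "pkgenjex" -> "xejnegkp"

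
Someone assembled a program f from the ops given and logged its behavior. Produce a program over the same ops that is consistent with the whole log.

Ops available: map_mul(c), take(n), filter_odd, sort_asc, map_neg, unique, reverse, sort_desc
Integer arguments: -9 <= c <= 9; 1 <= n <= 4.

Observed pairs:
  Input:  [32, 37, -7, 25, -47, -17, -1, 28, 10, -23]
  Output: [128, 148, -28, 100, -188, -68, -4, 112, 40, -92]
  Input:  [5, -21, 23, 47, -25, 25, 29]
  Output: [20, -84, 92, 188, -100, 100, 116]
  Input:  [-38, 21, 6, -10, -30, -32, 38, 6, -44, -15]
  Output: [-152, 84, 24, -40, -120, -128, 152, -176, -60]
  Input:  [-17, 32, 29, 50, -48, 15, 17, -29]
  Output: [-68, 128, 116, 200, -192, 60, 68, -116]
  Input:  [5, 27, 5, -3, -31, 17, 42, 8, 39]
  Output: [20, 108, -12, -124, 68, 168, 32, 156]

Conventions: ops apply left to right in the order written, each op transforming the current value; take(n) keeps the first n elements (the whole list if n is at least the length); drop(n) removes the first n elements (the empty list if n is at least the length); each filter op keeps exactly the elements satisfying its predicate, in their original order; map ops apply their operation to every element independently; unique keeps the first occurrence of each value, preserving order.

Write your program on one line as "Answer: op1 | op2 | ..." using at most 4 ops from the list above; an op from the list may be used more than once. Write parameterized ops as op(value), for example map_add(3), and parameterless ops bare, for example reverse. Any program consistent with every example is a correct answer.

map_mul(-4) | unique | map_neg

Check, running the answer program on each example:
  [32, 37, -7, 25, -47, -17, -1, 28, 10, -23] -> [-128, -148, 28, -100, 188, 68, 4, -112, -40, 92] -> [-128, -148, 28, -100, 188, 68, 4, -112, -40, 92] -> [128, 148, -28, 100, -188, -68, -4, 112, 40, -92]
  [5, -21, 23, 47, -25, 25, 29] -> [-20, 84, -92, -188, 100, -100, -116] -> [-20, 84, -92, -188, 100, -100, -116] -> [20, -84, 92, 188, -100, 100, 116]
  [-38, 21, 6, -10, -30, -32, 38, 6, -44, -15] -> [152, -84, -24, 40, 120, 128, -152, -24, 176, 60] -> [152, -84, -24, 40, 120, 128, -152, 176, 60] -> [-152, 84, 24, -40, -120, -128, 152, -176, -60]
  [-17, 32, 29, 50, -48, 15, 17, -29] -> [68, -128, -116, -200, 192, -60, -68, 116] -> [68, -128, -116, -200, 192, -60, -68, 116] -> [-68, 128, 116, 200, -192, 60, 68, -116]
  [5, 27, 5, -3, -31, 17, 42, 8, 39] -> [-20, -108, -20, 12, 124, -68, -168, -32, -156] -> [-20, -108, 12, 124, -68, -168, -32, -156] -> [20, 108, -12, -124, 68, 168, 32, 156]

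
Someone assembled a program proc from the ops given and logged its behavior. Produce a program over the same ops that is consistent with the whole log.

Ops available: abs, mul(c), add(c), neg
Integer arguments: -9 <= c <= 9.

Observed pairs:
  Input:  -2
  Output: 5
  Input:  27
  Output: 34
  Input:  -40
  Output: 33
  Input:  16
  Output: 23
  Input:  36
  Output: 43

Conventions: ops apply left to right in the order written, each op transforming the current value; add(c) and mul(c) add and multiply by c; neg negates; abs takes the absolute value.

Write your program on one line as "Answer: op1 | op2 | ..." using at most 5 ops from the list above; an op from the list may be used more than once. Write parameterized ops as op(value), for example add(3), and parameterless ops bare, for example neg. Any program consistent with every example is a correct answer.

neg | add(-7) | neg | abs

Check, running the answer program on each example:
  -2 -> 2 -> -5 -> 5 -> 5
  27 -> -27 -> -34 -> 34 -> 34
  -40 -> 40 -> 33 -> -33 -> 33
  16 -> -16 -> -23 -> 23 -> 23
  36 -> -36 -> -43 -> 43 -> 43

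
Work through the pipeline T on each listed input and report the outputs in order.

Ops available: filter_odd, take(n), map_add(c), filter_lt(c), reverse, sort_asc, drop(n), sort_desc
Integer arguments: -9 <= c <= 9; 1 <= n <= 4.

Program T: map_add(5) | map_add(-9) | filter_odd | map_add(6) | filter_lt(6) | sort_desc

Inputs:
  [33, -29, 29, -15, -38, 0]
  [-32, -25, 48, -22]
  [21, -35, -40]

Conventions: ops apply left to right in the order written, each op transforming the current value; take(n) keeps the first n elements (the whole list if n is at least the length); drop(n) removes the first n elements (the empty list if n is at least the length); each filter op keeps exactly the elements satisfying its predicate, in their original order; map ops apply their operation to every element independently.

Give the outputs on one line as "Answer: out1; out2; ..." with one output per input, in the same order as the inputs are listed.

Execution, op by op:
  [33, -29, 29, -15, -38, 0] -> [38, -24, 34, -10, -33, 5] -> [29, -33, 25, -19, -42, -4] -> [29, -33, 25, -19] -> [35, -27, 31, -13] -> [-27, -13] -> [-13, -27]
  [-32, -25, 48, -22] -> [-27, -20, 53, -17] -> [-36, -29, 44, -26] -> [-29] -> [-23] -> [-23] -> [-23]
  [21, -35, -40] -> [26, -30, -35] -> [17, -39, -44] -> [17, -39] -> [23, -33] -> [-33] -> [-33]

[-13, -27]; [-23]; [-33]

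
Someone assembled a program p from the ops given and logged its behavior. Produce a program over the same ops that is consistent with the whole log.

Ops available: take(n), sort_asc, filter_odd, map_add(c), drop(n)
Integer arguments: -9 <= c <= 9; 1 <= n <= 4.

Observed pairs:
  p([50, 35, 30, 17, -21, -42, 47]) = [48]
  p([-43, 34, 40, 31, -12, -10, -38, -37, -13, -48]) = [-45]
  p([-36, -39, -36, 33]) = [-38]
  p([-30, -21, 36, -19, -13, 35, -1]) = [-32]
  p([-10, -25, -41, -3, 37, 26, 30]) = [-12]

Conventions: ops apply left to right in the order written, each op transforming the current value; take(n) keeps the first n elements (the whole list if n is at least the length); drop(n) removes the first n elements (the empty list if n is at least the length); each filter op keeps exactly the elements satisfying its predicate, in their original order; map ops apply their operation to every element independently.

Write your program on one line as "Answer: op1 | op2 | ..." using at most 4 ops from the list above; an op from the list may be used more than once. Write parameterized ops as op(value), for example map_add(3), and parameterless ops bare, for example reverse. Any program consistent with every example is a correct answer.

take(3) | map_add(-7) | take(1) | map_add(5)

Check, running the answer program on each example:
  [50, 35, 30, 17, -21, -42, 47] -> [50, 35, 30] -> [43, 28, 23] -> [43] -> [48]
  [-43, 34, 40, 31, -12, -10, -38, -37, -13, -48] -> [-43, 34, 40] -> [-50, 27, 33] -> [-50] -> [-45]
  [-36, -39, -36, 33] -> [-36, -39, -36] -> [-43, -46, -43] -> [-43] -> [-38]
  [-30, -21, 36, -19, -13, 35, -1] -> [-30, -21, 36] -> [-37, -28, 29] -> [-37] -> [-32]
  [-10, -25, -41, -3, 37, 26, 30] -> [-10, -25, -41] -> [-17, -32, -48] -> [-17] -> [-12]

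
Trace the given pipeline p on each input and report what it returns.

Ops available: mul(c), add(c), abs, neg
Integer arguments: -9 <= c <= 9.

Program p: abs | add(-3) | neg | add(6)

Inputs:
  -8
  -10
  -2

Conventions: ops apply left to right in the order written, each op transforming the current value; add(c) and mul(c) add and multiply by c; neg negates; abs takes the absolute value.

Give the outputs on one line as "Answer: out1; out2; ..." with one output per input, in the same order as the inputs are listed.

Execution, op by op:
  -8 -> 8 -> 5 -> -5 -> 1
  -10 -> 10 -> 7 -> -7 -> -1
  -2 -> 2 -> -1 -> 1 -> 7

1; -1; 7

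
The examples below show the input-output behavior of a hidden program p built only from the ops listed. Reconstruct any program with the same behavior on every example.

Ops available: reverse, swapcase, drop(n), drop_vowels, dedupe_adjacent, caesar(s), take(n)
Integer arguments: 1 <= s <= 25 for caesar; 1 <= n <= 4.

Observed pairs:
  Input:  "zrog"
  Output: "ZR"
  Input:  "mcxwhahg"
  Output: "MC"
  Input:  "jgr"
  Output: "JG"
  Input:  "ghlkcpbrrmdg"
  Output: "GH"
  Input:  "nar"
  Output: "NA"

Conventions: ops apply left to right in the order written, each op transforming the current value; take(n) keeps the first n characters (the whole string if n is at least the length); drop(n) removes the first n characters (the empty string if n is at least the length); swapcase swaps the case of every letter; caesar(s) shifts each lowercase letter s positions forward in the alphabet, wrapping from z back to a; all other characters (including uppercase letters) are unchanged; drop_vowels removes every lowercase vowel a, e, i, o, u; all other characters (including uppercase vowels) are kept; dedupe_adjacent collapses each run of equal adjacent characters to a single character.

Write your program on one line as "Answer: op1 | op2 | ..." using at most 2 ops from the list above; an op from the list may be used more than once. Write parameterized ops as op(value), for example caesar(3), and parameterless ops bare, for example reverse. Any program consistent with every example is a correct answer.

swapcase | take(2)

Check, running the answer program on each example:
  "zrog" -> "ZROG" -> "ZR"
  "mcxwhahg" -> "MCXWHAHG" -> "MC"
  "jgr" -> "JGR" -> "JG"
  "ghlkcpbrrmdg" -> "GHLKCPBRRMDG" -> "GH"
  "nar" -> "NAR" -> "NA"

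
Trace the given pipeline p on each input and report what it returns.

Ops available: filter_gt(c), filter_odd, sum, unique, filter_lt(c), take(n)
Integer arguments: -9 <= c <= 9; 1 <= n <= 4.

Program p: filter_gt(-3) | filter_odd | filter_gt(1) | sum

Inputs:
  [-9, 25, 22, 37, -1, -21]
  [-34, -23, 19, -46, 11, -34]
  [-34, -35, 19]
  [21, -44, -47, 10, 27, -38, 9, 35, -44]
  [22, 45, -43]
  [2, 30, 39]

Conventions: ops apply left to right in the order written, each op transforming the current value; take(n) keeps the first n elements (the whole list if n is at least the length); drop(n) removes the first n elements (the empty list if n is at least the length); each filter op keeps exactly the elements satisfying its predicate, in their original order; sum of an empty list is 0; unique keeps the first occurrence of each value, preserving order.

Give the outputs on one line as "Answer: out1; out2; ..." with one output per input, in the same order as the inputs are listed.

Execution, op by op:
  [-9, 25, 22, 37, -1, -21] -> [25, 22, 37, -1] -> [25, 37, -1] -> [25, 37] -> 62
  [-34, -23, 19, -46, 11, -34] -> [19, 11] -> [19, 11] -> [19, 11] -> 30
  [-34, -35, 19] -> [19] -> [19] -> [19] -> 19
  [21, -44, -47, 10, 27, -38, 9, 35, -44] -> [21, 10, 27, 9, 35] -> [21, 27, 9, 35] -> [21, 27, 9, 35] -> 92
  [22, 45, -43] -> [22, 45] -> [45] -> [45] -> 45
  [2, 30, 39] -> [2, 30, 39] -> [39] -> [39] -> 39

62; 30; 19; 92; 45; 39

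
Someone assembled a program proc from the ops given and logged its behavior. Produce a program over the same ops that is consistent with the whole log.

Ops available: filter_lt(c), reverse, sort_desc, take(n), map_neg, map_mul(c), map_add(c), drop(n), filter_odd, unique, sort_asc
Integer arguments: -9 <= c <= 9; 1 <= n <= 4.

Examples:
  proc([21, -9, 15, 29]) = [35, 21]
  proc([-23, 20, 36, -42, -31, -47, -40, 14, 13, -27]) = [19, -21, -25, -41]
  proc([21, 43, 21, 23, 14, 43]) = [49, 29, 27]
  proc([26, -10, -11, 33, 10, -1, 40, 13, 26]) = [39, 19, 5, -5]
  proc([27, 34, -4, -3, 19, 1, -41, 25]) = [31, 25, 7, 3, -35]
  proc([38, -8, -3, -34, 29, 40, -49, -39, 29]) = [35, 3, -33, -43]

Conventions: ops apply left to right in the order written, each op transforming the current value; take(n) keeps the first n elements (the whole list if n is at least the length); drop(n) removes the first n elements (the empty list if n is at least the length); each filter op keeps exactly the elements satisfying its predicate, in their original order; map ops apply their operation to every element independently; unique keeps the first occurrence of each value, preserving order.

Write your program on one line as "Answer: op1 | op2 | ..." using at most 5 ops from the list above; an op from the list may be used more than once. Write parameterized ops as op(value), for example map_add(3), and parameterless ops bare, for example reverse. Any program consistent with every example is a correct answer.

drop(2) | sort_desc | map_add(6) | filter_odd | unique

Check, running the answer program on each example:
  [21, -9, 15, 29] -> [15, 29] -> [29, 15] -> [35, 21] -> [35, 21] -> [35, 21]
  [-23, 20, 36, -42, -31, -47, -40, 14, 13, -27] -> [36, -42, -31, -47, -40, 14, 13, -27] -> [36, 14, 13, -27, -31, -40, -42, -47] -> [42, 20, 19, -21, -25, -34, -36, -41] -> [19, -21, -25, -41] -> [19, -21, -25, -41]
  [21, 43, 21, 23, 14, 43] -> [21, 23, 14, 43] -> [43, 23, 21, 14] -> [49, 29, 27, 20] -> [49, 29, 27] -> [49, 29, 27]
  [26, -10, -11, 33, 10, -1, 40, 13, 26] -> [-11, 33, 10, -1, 40, 13, 26] -> [40, 33, 26, 13, 10, -1, -11] -> [46, 39, 32, 19, 16, 5, -5] -> [39, 19, 5, -5] -> [39, 19, 5, -5]
  [27, 34, -4, -3, 19, 1, -41, 25] -> [-4, -3, 19, 1, -41, 25] -> [25, 19, 1, -3, -4, -41] -> [31, 25, 7, 3, 2, -35] -> [31, 25, 7, 3, -35] -> [31, 25, 7, 3, -35]
  [38, -8, -3, -34, 29, 40, -49, -39, 29] -> [-3, -34, 29, 40, -49, -39, 29] -> [40, 29, 29, -3, -34, -39, -49] -> [46, 35, 35, 3, -28, -33, -43] -> [35, 35, 3, -33, -43] -> [35, 3, -33, -43]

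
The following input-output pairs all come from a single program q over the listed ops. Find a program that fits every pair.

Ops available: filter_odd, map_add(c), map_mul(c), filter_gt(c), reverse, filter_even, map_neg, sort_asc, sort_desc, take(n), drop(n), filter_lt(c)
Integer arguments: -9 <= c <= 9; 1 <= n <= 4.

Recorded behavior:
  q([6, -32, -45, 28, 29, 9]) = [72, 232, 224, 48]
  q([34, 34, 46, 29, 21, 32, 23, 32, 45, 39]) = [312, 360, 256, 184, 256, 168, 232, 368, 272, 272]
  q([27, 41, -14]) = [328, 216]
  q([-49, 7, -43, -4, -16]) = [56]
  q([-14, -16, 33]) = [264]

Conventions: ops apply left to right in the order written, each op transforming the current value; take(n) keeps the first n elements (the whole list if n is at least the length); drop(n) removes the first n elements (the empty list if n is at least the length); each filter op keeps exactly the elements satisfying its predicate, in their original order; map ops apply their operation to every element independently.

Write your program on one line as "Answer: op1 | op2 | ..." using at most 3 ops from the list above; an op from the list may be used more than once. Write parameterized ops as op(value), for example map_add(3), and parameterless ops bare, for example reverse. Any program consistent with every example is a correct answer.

map_mul(8) | reverse | filter_gt(9)

Check, running the answer program on each example:
  [6, -32, -45, 28, 29, 9] -> [48, -256, -360, 224, 232, 72] -> [72, 232, 224, -360, -256, 48] -> [72, 232, 224, 48]
  [34, 34, 46, 29, 21, 32, 23, 32, 45, 39] -> [272, 272, 368, 232, 168, 256, 184, 256, 360, 312] -> [312, 360, 256, 184, 256, 168, 232, 368, 272, 272] -> [312, 360, 256, 184, 256, 168, 232, 368, 272, 272]
  [27, 41, -14] -> [216, 328, -112] -> [-112, 328, 216] -> [328, 216]
  [-49, 7, -43, -4, -16] -> [-392, 56, -344, -32, -128] -> [-128, -32, -344, 56, -392] -> [56]
  [-14, -16, 33] -> [-112, -128, 264] -> [264, -128, -112] -> [264]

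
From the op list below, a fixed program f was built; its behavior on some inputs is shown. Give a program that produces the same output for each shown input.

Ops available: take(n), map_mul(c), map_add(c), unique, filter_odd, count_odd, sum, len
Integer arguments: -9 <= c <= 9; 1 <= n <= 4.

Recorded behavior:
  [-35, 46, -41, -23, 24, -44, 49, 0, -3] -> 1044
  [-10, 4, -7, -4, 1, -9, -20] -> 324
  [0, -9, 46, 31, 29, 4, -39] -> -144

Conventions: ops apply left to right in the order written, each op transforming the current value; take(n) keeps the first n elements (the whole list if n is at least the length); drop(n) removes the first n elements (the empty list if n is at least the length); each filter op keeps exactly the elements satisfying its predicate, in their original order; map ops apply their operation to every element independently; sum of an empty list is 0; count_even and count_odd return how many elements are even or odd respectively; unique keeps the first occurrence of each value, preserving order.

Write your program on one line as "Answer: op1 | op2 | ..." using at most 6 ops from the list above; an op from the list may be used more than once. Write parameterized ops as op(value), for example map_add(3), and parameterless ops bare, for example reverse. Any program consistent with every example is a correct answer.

filter_odd | map_mul(-2) | map_add(-3) | map_add(5) | map_mul(9) | sum

Check, running the answer program on each example:
  [-35, 46, -41, -23, 24, -44, 49, 0, -3] -> [-35, -41, -23, 49, -3] -> [70, 82, 46, -98, 6] -> [67, 79, 43, -101, 3] -> [72, 84, 48, -96, 8] -> [648, 756, 432, -864, 72] -> 1044
  [-10, 4, -7, -4, 1, -9, -20] -> [-7, 1, -9] -> [14, -2, 18] -> [11, -5, 15] -> [16, 0, 20] -> [144, 0, 180] -> 324
  [0, -9, 46, 31, 29, 4, -39] -> [-9, 31, 29, -39] -> [18, -62, -58, 78] -> [15, -65, -61, 75] -> [20, -60, -56, 80] -> [180, -540, -504, 720] -> -144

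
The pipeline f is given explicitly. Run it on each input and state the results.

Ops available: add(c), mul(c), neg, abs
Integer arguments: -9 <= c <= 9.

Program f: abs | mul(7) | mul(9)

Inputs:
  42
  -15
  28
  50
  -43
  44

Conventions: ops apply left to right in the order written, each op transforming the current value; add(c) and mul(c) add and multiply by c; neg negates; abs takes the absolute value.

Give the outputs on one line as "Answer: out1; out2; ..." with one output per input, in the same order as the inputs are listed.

Execution, op by op:
  42 -> 42 -> 294 -> 2646
  -15 -> 15 -> 105 -> 945
  28 -> 28 -> 196 -> 1764
  50 -> 50 -> 350 -> 3150
  -43 -> 43 -> 301 -> 2709
  44 -> 44 -> 308 -> 2772

2646; 945; 1764; 3150; 2709; 2772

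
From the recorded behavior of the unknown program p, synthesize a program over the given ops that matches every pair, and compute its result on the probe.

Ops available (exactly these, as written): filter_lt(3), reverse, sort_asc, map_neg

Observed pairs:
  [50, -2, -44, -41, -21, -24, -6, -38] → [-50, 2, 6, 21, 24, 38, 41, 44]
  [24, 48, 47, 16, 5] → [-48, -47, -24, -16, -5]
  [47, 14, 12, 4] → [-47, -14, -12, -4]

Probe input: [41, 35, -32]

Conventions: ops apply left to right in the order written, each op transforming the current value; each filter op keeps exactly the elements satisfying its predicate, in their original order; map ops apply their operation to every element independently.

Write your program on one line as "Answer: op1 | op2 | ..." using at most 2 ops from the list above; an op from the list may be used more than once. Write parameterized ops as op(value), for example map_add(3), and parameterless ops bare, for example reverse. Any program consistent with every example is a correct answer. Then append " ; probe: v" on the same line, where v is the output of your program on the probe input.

map_neg | sort_asc ; probe: [-41, -35, 32]

Check, running the answer program on each example:
  [50, -2, -44, -41, -21, -24, -6, -38] -> [-50, 2, 44, 41, 21, 24, 6, 38] -> [-50, 2, 6, 21, 24, 38, 41, 44]
  [24, 48, 47, 16, 5] -> [-24, -48, -47, -16, -5] -> [-48, -47, -24, -16, -5]
  [47, 14, 12, 4] -> [-47, -14, -12, -4] -> [-47, -14, -12, -4]
  probe: [41, 35, -32] -> [-41, -35, 32] -> [-41, -35, 32]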